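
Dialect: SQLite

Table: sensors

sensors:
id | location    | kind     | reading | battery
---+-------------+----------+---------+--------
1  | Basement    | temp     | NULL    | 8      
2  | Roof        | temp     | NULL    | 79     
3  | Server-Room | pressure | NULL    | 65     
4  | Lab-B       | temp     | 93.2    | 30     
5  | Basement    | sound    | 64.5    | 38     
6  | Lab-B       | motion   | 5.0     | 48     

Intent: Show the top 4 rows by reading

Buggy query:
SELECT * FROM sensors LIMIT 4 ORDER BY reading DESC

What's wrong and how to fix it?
Bug: ORDER BY cannot follow LIMIT; LIMIT is the final clause

Fix: Sort with ORDER BY, then apply LIMIT

Corrected query:
SELECT * FROM sensors ORDER BY reading DESC LIMIT 4

Result:
id | location | kind   | reading | battery
---+----------+--------+---------+--------
4  | Lab-B    | temp   | 93.2    | 30     
5  | Basement | sound  | 64.5    | 38     
6  | Lab-B    | motion | 5       | 48     
1  | Basement | temp   | NULL    | 8      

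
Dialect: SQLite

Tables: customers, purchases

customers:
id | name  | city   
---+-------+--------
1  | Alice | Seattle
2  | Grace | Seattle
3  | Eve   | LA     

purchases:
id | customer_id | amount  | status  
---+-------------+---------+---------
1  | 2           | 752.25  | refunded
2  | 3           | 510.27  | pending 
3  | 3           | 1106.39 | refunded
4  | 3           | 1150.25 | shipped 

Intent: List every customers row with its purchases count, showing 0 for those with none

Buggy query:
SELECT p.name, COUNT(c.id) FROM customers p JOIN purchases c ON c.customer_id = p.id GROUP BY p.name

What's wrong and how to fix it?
Bug: INNER JOIN drops customers rows that have no matching purchases rows

Fix: Switch to LEFT JOIN to retain unmatched parent rows

Corrected query:
SELECT p.name, COUNT(c.id) FROM customers p LEFT JOIN purchases c ON c.customer_id = p.id GROUP BY p.name

Result:
name  | COUNT(c.id)
------+------------
Alice | 0          
Eve   | 3          
Grace | 1          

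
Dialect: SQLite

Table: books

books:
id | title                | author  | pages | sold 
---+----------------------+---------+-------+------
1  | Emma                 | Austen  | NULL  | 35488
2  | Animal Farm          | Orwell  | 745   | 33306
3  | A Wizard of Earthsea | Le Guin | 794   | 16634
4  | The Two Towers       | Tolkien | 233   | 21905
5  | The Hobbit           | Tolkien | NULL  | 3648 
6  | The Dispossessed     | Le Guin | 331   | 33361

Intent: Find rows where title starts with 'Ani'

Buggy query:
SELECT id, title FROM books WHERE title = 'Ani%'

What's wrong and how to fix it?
Bug: Wildcards only work with LIKE; '=' treats '%' as a literal character

Fix: Use LIKE for wildcard pattern matching

Corrected query:
SELECT id, title FROM books WHERE title LIKE 'Ani%'

Result:
id | title      
---+------------
2  | Animal Farm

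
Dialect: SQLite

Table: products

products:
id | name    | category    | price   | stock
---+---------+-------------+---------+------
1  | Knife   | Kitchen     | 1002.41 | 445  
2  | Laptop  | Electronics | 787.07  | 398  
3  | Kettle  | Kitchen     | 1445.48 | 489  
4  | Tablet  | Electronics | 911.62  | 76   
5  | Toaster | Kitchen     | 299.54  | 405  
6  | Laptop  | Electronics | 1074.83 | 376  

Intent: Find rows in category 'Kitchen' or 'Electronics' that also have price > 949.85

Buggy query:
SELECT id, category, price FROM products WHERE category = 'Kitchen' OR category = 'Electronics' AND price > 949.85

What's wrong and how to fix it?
Bug: AND binds tighter than OR, so this parses as category = 'Kitchen' OR (category = 'Electronics' AND price > 949.85)

Fix: Group the OR with parentheses (or use IN), then AND the threshold

Corrected query:
SELECT id, category, price FROM products WHERE (category = 'Kitchen' OR category = 'Electronics') AND price > 949.85

Result:
id | category    | price  
---+-------------+--------
1  | Kitchen     | 1002.41
3  | Kitchen     | 1445.48
6  | Electronics | 1074.83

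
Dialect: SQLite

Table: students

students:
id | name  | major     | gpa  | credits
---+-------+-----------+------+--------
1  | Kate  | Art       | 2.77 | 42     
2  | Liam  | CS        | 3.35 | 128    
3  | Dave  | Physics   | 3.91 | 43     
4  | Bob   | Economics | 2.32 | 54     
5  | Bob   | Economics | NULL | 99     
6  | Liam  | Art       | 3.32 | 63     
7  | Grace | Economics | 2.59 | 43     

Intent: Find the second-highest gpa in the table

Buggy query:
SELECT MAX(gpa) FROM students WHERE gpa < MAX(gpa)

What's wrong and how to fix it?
Bug: MAX(gpa) on the right of the comparison is an aggregate-in-WHERE error

Fix: Compute the overall MAX in a subquery, then take MAX of rows below it

Corrected query:
SELECT MAX(gpa) FROM students WHERE gpa < (SELECT MAX(gpa) FROM students)

Result:
MAX(gpa)
--------
3.35    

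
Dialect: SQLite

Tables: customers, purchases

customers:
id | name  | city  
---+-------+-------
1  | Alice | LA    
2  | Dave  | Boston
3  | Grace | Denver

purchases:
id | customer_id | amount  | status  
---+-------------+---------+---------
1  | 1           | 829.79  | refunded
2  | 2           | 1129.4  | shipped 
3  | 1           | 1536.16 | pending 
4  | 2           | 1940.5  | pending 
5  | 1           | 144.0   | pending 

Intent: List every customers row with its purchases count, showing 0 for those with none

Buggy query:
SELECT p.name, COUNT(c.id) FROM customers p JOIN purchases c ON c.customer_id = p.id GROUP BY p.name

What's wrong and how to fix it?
Bug: INNER JOIN drops customers rows that have no matching purchases rows

Fix: Use LEFT JOIN so parents without children still appear (COUNT(c.id) gives 0)

Corrected query:
SELECT p.name, COUNT(c.id) FROM customers p LEFT JOIN purchases c ON c.customer_id = p.id GROUP BY p.name

Result:
name  | COUNT(c.id)
------+------------
Alice | 3          
Dave  | 2          
Grace | 0          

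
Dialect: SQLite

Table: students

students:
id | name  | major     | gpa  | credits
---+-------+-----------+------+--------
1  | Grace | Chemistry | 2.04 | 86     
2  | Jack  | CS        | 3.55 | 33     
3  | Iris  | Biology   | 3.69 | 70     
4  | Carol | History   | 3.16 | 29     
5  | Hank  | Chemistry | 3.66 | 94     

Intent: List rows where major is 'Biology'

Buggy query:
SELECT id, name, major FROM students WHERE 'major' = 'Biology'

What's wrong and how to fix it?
Bug: 'major' in single quotes is a string literal, not the column; the comparison is literal-vs-literal and never true

Fix: Reference the column as major without single quotes

Corrected query:
SELECT id, name, major FROM students WHERE major = 'Biology'

Result:
id | name | major  
---+------+--------
3  | Iris | Biology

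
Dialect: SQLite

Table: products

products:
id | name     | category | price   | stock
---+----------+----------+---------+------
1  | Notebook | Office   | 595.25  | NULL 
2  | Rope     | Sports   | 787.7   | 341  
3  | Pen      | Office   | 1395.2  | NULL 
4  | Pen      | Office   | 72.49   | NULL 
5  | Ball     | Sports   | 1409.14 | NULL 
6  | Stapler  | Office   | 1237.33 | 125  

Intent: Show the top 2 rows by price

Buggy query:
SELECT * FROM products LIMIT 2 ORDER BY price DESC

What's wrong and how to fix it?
Bug: ORDER BY cannot follow LIMIT; LIMIT is the final clause

Fix: Swap the clauses: ORDER BY first, then LIMIT

Corrected query:
SELECT * FROM products ORDER BY price DESC LIMIT 2

Result:
id | name | category | price   | stock
---+------+----------+---------+------
5  | Ball | Sports   | 1409.14 | NULL 
3  | Pen  | Office   | 1395.2  | NULL 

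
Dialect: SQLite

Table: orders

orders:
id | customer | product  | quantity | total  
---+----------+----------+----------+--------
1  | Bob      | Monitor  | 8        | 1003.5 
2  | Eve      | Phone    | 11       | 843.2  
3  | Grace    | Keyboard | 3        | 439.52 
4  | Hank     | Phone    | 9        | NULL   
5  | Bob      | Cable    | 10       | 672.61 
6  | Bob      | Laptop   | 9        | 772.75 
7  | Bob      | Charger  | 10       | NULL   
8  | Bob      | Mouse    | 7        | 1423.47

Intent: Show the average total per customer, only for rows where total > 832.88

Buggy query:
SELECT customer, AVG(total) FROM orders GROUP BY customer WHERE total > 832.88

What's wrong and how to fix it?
Bug: WHERE cannot follow GROUP BY

Fix: Place WHERE between FROM and GROUP BY

Corrected query:
SELECT customer, AVG(total) FROM orders WHERE total > 832.88 GROUP BY customer

Result:
customer | AVG(total)
---------+-----------
Bob      | 1213.485  
Eve      | 843.2     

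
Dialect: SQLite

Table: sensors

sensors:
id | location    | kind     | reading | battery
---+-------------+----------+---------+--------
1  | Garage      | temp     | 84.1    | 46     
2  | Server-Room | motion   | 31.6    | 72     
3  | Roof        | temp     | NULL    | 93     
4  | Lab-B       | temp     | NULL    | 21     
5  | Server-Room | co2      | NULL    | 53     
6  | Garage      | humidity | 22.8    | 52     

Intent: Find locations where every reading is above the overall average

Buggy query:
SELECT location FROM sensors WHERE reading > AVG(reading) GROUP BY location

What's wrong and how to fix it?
Bug: AVG() is an aggregate; it can't sit directly in WHERE

Fix: Use a subquery for AVG and a HAVING MIN(...) filter so the condition holds for every row in the group

Corrected query:
SELECT location FROM sensors GROUP BY location HAVING MIN(reading) > (SELECT AVG(reading) FROM sensors)

Result:
(no rows)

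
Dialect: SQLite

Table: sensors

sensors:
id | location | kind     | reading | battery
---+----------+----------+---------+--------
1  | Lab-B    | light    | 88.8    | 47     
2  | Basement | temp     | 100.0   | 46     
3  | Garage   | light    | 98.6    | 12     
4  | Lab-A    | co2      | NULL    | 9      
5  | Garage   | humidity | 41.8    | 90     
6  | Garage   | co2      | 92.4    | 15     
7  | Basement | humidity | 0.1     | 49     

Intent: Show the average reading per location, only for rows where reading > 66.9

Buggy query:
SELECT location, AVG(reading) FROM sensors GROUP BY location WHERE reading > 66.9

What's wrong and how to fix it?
Bug: WHERE cannot follow GROUP BY

Fix: Move the WHERE clause before GROUP BY

Corrected query:
SELECT location, AVG(reading) FROM sensors WHERE reading > 66.9 GROUP BY location

Result:
location | AVG(reading)
---------+-------------
Basement | 100         
Garage   | 95.5        
Lab-B    | 88.8        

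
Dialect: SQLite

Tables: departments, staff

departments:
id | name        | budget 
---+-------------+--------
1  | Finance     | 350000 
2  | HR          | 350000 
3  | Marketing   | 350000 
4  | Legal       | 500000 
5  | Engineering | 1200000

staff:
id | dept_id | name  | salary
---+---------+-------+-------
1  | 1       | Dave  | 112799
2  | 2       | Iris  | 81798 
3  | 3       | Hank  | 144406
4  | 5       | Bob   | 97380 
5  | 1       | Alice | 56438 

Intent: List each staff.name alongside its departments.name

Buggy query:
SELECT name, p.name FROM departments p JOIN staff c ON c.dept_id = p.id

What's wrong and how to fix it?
Bug: Both tables have a 'name' column; the unqualified reference is ambiguous

Fix: Prefix ambiguous columns with the table alias

Corrected query:
SELECT c.name, p.name FROM departments p JOIN staff c ON c.dept_id = p.id

Result:
name  | name       
------+------------
Dave  | Finance    
Iris  | HR         
Hank  | Marketing  
Bob   | Engineering
Alice | Finance    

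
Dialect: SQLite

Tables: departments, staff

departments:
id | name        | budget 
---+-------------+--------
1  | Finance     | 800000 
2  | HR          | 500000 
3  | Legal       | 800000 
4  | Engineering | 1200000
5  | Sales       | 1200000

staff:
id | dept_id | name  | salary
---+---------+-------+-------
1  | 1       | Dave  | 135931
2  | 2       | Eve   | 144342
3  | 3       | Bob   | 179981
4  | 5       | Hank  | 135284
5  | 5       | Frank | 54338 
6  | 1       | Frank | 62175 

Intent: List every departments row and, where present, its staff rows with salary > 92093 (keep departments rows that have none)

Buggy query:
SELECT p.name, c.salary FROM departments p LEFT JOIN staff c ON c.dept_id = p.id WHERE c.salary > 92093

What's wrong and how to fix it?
Bug: A WHERE condition on the right-hand table after LEFT JOIN drops unmatched parents

Fix: Put 'c.salary > 92093' in the JOIN's ON clause instead of WHERE

Corrected query:
SELECT p.name, c.salary FROM departments p LEFT JOIN staff c ON c.dept_id = p.id AND c.salary > 92093

Result:
name        | salary
------------+-------
Finance     | 135931
HR          | 144342
Legal       | 179981
Engineering | NULL  
Sales       | 135284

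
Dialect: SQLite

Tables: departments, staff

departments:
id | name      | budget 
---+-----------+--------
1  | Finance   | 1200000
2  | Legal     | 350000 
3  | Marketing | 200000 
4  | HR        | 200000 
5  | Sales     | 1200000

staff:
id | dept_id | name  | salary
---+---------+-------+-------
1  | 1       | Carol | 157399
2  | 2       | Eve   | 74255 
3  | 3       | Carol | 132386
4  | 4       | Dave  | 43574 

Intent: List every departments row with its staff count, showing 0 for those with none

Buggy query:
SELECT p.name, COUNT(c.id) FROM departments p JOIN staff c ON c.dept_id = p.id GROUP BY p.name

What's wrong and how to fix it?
Bug: INNER JOIN drops departments rows that have no matching staff rows

Fix: Switch to LEFT JOIN to retain unmatched parent rows

Corrected query:
SELECT p.name, COUNT(c.id) FROM departments p LEFT JOIN staff c ON c.dept_id = p.id GROUP BY p.name

Result:
name      | COUNT(c.id)
----------+------------
Finance   | 1          
HR        | 1          
Legal     | 1          
Marketing | 1          
Sales     | 0          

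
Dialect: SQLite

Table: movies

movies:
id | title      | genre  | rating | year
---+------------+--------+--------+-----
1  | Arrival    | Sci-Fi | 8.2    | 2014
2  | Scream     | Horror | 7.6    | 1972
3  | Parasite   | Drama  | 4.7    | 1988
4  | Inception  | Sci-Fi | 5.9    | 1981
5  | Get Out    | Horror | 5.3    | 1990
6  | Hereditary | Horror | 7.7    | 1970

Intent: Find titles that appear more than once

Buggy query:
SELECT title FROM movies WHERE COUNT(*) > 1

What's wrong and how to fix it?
Bug: COUNT(*) is an aggregate and cannot be used in WHERE

Fix: Group first, then use HAVING for the count condition

Corrected query:
SELECT title FROM movies GROUP BY title HAVING COUNT(*) > 1

Result:
(no rows)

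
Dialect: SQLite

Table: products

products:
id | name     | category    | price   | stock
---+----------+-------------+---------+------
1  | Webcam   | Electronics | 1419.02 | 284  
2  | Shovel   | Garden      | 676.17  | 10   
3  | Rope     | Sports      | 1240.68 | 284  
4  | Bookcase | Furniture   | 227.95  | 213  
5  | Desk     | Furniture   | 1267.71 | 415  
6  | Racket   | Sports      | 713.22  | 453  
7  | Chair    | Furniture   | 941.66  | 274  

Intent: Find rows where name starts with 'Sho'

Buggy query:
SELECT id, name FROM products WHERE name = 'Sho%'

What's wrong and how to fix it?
Bug: Wildcards only work with LIKE; '=' treats '%' as a literal character

Fix: Replace '=' with LIKE so 'Sho%' is treated as a pattern

Corrected query:
SELECT id, name FROM products WHERE name LIKE 'Sho%'

Result:
id | name  
---+-------
2  | Shovel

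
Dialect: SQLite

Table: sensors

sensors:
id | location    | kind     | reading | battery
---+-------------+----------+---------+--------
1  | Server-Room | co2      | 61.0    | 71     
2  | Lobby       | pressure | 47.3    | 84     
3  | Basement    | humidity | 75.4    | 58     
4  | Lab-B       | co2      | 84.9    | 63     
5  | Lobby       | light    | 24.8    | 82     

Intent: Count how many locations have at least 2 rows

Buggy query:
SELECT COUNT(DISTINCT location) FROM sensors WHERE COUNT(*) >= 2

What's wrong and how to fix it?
Bug: COUNT(*) cannot appear in WHERE; the per-group count doesn't exist yet

Fix: Group first with HAVING COUNT(*) >= 2, then COUNT the resulting groups

Corrected query:
SELECT COUNT(*) FROM (SELECT location FROM sensors GROUP BY location HAVING COUNT(*) >= 2)

Result:
COUNT(*)
--------
1       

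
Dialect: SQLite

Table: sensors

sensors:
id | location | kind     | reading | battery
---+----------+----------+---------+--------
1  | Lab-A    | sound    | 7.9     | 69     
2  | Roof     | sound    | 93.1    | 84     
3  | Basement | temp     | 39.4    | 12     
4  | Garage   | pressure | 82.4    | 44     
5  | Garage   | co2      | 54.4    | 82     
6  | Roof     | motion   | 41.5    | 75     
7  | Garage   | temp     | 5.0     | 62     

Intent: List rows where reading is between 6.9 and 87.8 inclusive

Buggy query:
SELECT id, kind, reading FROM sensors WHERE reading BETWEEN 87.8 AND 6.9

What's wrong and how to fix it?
Bug: BETWEEN expects the lower bound first; with 87.8 AND 6.9 the range is empty

Fix: Write BETWEEN 6.9 AND 87.8

Corrected query:
SELECT id, kind, reading FROM sensors WHERE reading BETWEEN 6.9 AND 87.8

Result:
id | kind     | reading
---+----------+--------
1  | sound    | 7.9    
3  | temp     | 39.4   
4  | pressure | 82.4   
5  | co2      | 54.4   
6  | motion   | 41.5   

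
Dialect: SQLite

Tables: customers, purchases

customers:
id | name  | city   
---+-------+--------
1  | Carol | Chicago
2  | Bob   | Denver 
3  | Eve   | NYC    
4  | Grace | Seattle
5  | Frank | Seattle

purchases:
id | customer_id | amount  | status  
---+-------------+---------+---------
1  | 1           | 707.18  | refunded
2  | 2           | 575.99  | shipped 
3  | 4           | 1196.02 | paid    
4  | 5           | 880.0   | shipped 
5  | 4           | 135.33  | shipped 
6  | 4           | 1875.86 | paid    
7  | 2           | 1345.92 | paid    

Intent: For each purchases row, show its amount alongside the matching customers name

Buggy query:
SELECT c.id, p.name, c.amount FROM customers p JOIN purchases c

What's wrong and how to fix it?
Bug: JOIN with no ON clause produces a cartesian product; every purchases row pairs with every customers row

Fix: Add ON c.customer_id = p.id to the JOIN

Corrected query:
SELECT c.id, p.name, c.amount FROM customers p JOIN purchases c ON c.customer_id = p.id

Result:
id | name  | amount 
---+-------+--------
1  | Carol | 707.18 
2  | Bob   | 575.99 
3  | Grace | 1196.02
4  | Frank | 880    
5  | Grace | 135.33 
6  | Grace | 1875.86
7  | Bob   | 1345.92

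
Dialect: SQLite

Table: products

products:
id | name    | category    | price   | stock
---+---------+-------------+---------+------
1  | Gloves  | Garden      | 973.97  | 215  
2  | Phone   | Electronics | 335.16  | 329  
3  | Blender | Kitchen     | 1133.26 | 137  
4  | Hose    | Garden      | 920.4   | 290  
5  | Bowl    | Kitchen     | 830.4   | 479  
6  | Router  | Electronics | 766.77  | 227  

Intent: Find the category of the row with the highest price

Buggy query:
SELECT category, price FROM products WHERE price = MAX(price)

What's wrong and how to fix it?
Bug: WHERE is evaluated per row; an aggregate over the whole table isn't defined there

Fix: Wrap MAX in a scalar subquery so WHERE compares against a single value

Corrected query:
SELECT category, price FROM products WHERE price = (SELECT MAX(price) FROM products)

Result:
category | price  
---------+--------
Kitchen  | 1133.26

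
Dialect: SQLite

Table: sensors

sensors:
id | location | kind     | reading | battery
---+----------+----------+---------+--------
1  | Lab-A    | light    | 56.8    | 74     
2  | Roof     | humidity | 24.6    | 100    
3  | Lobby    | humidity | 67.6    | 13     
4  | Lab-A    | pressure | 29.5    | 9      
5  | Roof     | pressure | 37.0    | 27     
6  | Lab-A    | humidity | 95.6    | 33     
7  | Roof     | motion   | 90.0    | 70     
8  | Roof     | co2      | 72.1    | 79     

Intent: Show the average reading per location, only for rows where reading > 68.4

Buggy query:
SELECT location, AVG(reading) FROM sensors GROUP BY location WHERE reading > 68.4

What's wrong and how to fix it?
Bug: WHERE cannot follow GROUP BY

Fix: Place WHERE between FROM and GROUP BY

Corrected query:
SELECT location, AVG(reading) FROM sensors WHERE reading > 68.4 GROUP BY location

Result:
location | AVG(reading)
---------+-------------
Lab-A    | 95.6        
Roof     | 81.05       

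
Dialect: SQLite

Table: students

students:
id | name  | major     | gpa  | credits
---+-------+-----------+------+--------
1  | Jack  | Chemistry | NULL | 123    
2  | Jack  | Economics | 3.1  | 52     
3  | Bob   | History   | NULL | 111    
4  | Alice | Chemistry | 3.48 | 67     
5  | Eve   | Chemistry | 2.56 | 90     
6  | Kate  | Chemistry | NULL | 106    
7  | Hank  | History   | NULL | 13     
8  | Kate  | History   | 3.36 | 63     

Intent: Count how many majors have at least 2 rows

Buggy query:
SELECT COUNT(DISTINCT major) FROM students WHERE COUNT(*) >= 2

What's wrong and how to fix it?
Bug: WHERE filters individual rows, not groups, so a group-level COUNT is invalid there

Fix: Group first with HAVING COUNT(*) >= 2, then COUNT the resulting groups

Corrected query:
SELECT COUNT(*) FROM (SELECT major FROM students GROUP BY major HAVING COUNT(*) >= 2)

Result:
COUNT(*)
--------
2       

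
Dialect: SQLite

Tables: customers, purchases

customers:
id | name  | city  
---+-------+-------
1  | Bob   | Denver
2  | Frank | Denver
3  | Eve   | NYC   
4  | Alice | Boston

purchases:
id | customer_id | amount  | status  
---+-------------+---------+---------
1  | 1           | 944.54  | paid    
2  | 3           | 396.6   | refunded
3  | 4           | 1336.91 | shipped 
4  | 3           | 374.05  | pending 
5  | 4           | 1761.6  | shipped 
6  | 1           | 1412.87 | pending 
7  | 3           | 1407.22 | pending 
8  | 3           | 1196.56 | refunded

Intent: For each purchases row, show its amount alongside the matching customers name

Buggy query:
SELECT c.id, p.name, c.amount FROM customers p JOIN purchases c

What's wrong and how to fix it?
Bug: Missing join condition: each purchases row is matched to all customers rows instead of just its own

Fix: Add ON c.customer_id = p.id to the JOIN

Corrected query:
SELECT c.id, p.name, c.amount FROM customers p JOIN purchases c ON c.customer_id = p.id

Result:
id | name  | amount 
---+-------+--------
1  | Bob   | 944.54 
2  | Eve   | 396.6  
3  | Alice | 1336.91
4  | Eve   | 374.05 
5  | Alice | 1761.6 
6  | Bob   | 1412.87
7  | Eve   | 1407.22
8  | Eve   | 1196.56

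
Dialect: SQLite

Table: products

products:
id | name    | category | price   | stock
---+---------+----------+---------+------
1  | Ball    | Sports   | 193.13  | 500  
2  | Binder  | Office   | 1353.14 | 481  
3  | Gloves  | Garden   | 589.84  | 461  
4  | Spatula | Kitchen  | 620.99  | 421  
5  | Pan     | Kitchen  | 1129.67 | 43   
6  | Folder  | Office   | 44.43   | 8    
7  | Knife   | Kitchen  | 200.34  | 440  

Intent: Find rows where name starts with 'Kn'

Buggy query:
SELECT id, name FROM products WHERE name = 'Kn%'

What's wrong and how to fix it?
Bug: '=' compares the literal string including the % character; pattern matching needs LIKE

Fix: Replace '=' with LIKE so 'Kn%' is treated as a pattern

Corrected query:
SELECT id, name FROM products WHERE name LIKE 'Kn%'

Result:
id | name 
---+------
7  | Knife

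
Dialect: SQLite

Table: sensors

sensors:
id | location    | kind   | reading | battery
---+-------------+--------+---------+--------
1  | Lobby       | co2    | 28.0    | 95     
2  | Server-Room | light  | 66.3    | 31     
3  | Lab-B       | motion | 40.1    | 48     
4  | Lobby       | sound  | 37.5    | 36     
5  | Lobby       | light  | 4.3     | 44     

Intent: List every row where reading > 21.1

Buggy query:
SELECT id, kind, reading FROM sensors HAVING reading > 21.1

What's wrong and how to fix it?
Bug: This is a non-aggregate query (no GROUP BY, no aggregates), so in SQLite the HAVING clause is invalid here; a row-level condition belongs in WHERE

Fix: Replace HAVING with WHERE since the condition applies to individual rows

Corrected query:
SELECT id, kind, reading FROM sensors WHERE reading > 21.1

Result:
id | kind   | reading
---+--------+--------
1  | co2    | 28     
2  | light  | 66.3   
3  | motion | 40.1   
4  | sound  | 37.5   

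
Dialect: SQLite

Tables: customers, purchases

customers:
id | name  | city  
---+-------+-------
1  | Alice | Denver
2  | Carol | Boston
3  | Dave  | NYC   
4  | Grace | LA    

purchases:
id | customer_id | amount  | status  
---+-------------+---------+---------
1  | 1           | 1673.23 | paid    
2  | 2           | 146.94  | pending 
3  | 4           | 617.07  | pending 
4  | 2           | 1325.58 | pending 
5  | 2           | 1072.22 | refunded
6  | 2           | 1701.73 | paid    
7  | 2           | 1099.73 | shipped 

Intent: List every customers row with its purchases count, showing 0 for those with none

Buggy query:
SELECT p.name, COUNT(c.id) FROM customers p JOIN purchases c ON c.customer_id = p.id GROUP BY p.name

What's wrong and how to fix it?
Bug: An inner join excludes parents with zero children

Fix: Switch to LEFT JOIN to retain unmatched parent rows

Corrected query:
SELECT p.name, COUNT(c.id) FROM customers p LEFT JOIN purchases c ON c.customer_id = p.id GROUP BY p.name

Result:
name  | COUNT(c.id)
------+------------
Alice | 1          
Carol | 5          
Dave  | 0          
Grace | 1          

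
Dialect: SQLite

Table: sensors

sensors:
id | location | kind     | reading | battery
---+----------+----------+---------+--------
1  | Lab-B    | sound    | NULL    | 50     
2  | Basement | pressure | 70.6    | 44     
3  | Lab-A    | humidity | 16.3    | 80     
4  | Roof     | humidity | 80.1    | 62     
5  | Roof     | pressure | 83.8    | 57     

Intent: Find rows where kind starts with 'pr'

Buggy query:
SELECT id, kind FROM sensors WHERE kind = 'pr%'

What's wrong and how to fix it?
Bug: Wildcards only work with LIKE; '=' treats '%' as a literal character

Fix: Replace '=' with LIKE so 'pr%' is treated as a pattern

Corrected query:
SELECT id, kind FROM sensors WHERE kind LIKE 'pr%'

Result:
id | kind    
---+---------
2  | pressure
5  | pressure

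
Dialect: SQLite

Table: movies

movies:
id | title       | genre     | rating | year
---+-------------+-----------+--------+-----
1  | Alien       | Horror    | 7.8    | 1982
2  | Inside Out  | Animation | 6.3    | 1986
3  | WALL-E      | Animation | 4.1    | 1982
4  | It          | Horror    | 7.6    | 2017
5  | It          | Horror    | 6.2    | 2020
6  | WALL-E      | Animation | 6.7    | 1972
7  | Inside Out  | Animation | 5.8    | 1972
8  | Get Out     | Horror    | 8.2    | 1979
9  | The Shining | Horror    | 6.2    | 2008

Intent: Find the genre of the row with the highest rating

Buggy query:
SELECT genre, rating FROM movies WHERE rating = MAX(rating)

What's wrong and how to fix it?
Bug: MAX(rating) is an aggregate and cannot be used directly in WHERE

Fix: Wrap MAX in a scalar subquery so WHERE compares against a single value

Corrected query:
SELECT genre, rating FROM movies WHERE rating = (SELECT MAX(rating) FROM movies)

Result:
genre  | rating
-------+-------
Horror | 8.2   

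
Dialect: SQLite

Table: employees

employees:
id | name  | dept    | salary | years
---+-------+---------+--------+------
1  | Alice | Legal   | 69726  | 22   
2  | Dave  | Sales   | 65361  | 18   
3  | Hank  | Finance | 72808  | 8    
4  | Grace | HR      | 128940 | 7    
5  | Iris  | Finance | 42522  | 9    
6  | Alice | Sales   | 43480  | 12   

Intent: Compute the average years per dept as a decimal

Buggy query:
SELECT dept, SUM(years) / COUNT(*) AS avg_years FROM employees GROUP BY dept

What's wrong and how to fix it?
Bug: Both operands are integers, so '/' performs integer division and truncates

Fix: Cast one side to REAL so the division keeps the fractional part

Corrected query:
SELECT dept, SUM(years) * 1.0 / COUNT(*) AS avg_years FROM employees GROUP BY dept

Result:
dept    | avg_years
--------+----------
Finance | 8.5      
HR      | 7        
Legal   | 22       
Sales   | 15       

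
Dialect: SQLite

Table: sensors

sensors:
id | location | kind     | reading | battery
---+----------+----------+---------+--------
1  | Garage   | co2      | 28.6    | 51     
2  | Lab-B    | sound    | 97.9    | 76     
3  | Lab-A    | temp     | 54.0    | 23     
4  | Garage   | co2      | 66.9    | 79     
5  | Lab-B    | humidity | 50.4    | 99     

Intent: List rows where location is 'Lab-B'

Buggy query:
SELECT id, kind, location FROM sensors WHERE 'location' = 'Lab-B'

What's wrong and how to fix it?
Bug: Single quotes denote string literals in SQL; the column name is being compared as a constant string

Fix: Remove the quotes around the column name (or use double quotes for an identifier)

Corrected query:
SELECT id, kind, location FROM sensors WHERE location = 'Lab-B'

Result:
id | kind     | location
---+----------+---------
2  | sound    | Lab-B   
5  | humidity | Lab-B   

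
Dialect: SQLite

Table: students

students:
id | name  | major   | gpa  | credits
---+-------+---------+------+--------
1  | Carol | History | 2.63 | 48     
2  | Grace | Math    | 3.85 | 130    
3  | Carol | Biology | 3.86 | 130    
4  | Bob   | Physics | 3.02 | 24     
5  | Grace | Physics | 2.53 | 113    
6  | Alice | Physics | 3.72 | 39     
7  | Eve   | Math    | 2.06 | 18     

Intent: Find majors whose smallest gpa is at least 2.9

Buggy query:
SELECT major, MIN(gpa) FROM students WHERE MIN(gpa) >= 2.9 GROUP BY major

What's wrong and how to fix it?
Bug: MIN() in WHERE is a misuse of aggregate

Fix: Replace WHERE with HAVING after the GROUP BY

Corrected query:
SELECT major, MIN(gpa) FROM students GROUP BY major HAVING MIN(gpa) >= 2.9

Result:
major   | MIN(gpa)
--------+---------
Biology | 3.86    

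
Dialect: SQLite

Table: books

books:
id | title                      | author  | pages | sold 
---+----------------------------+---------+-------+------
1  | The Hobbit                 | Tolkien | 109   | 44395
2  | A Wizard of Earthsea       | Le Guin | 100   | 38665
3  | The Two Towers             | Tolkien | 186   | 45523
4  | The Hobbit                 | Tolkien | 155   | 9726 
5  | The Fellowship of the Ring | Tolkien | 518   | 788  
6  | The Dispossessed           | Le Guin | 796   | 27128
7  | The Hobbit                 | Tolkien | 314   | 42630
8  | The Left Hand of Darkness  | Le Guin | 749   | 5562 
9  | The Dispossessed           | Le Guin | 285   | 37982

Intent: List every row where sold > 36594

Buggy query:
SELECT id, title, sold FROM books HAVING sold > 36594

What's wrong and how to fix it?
Bug: This is a non-aggregate query (no GROUP BY, no aggregates), so in SQLite the HAVING clause is invalid here; a row-level condition belongs in WHERE

Fix: Replace HAVING with WHERE since the condition applies to individual rows

Corrected query:
SELECT id, title, sold FROM books WHERE sold > 36594

Result:
id | title                | sold 
---+----------------------+------
1  | The Hobbit           | 44395
2  | A Wizard of Earthsea | 38665
3  | The Two Towers       | 45523
7  | The Hobbit           | 42630
9  | The Dispossessed     | 37982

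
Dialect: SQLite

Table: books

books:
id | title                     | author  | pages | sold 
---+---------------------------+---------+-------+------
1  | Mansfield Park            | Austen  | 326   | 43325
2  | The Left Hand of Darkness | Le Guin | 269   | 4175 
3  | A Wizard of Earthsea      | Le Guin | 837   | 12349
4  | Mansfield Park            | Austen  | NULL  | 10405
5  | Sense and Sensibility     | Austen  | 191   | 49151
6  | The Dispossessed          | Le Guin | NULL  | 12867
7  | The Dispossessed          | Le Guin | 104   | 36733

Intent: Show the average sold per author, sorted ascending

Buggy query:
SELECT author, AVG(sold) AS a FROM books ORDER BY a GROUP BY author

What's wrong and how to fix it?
Bug: GROUP BY must precede ORDER BY

Fix: Reorder: SELECT … FROM … GROUP BY … ORDER BY …

Corrected query:
SELECT author, AVG(sold) AS a FROM books GROUP BY author ORDER BY a

Result:
author  | a           
--------+-------------
Le Guin | 16531       
Austen  | 34293.666667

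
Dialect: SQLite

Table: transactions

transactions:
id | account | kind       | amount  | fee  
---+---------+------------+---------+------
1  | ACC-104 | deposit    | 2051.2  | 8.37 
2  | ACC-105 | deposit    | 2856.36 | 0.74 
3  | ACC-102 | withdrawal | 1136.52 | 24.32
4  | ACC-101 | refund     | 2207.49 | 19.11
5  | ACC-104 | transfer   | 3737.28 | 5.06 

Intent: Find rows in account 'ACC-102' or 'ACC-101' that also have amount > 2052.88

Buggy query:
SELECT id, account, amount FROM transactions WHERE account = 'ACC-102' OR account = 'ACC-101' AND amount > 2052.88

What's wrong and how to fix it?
Bug: AND binds tighter than OR, so this parses as account = 'ACC-102' OR (account = 'ACC-101' AND amount > 2052.88)

Fix: Add parentheses around the OR so the AND applies to both alternatives

Corrected query:
SELECT id, account, amount FROM transactions WHERE (account = 'ACC-102' OR account = 'ACC-101') AND amount > 2052.88

Result:
id | account | amount 
---+---------+--------
4  | ACC-101 | 2207.49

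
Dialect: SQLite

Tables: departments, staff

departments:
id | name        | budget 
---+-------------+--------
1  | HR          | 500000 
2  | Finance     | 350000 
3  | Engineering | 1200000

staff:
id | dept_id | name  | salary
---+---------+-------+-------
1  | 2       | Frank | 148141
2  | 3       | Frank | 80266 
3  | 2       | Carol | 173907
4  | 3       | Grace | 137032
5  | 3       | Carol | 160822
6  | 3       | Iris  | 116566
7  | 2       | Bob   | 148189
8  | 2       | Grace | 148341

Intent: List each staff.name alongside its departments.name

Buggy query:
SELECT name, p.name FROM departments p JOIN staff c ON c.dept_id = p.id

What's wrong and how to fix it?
Bug: Both tables have a 'name' column; the unqualified reference is ambiguous

Fix: Qualify the column with its table alias (c.name)

Corrected query:
SELECT c.name, p.name FROM departments p JOIN staff c ON c.dept_id = p.id

Result:
name  | name       
------+------------
Frank | Finance    
Frank | Engineering
Carol | Finance    
Grace | Engineering
Carol | Engineering
Iris  | Engineering
Bob   | Finance    
Grace | Finance    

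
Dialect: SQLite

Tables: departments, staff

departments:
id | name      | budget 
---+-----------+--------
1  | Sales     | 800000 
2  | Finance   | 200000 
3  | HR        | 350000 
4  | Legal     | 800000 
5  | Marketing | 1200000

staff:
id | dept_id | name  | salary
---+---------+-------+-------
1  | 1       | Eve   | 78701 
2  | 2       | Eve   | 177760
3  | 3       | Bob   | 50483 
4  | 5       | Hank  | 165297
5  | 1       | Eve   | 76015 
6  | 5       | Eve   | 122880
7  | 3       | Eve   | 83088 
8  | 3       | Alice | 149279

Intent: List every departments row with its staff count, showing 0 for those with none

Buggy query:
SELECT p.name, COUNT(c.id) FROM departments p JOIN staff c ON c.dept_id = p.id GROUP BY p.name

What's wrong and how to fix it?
Bug: An inner join excludes parents with zero children

Fix: Use LEFT JOIN so parents without children still appear (COUNT(c.id) gives 0)

Corrected query:
SELECT p.name, COUNT(c.id) FROM departments p LEFT JOIN staff c ON c.dept_id = p.id GROUP BY p.name

Result:
name      | COUNT(c.id)
----------+------------
Finance   | 1          
HR        | 3          
Legal     | 0          
Marketing | 2          
Sales     | 2          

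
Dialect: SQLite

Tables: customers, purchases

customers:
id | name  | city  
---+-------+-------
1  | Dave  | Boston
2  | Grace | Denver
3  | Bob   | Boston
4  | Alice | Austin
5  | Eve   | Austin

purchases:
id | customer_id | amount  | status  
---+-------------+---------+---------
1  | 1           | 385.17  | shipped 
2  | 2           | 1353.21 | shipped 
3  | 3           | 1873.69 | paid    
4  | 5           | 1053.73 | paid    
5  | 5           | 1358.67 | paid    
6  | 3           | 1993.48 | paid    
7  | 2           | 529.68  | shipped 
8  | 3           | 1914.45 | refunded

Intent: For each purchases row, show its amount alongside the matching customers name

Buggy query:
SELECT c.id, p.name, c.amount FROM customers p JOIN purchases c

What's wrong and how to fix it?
Bug: Missing join condition: each purchases row is matched to all customers rows instead of just its own

Fix: Add ON c.customer_id = p.id to the JOIN

Corrected query:
SELECT c.id, p.name, c.amount FROM customers p JOIN purchases c ON c.customer_id = p.id

Result:
id | name  | amount 
---+-------+--------
1  | Dave  | 385.17 
2  | Grace | 1353.21
3  | Bob   | 1873.69
4  | Eve   | 1053.73
5  | Eve   | 1358.67
6  | Bob   | 1993.48
7  | Grace | 529.68 
8  | Bob   | 1914.45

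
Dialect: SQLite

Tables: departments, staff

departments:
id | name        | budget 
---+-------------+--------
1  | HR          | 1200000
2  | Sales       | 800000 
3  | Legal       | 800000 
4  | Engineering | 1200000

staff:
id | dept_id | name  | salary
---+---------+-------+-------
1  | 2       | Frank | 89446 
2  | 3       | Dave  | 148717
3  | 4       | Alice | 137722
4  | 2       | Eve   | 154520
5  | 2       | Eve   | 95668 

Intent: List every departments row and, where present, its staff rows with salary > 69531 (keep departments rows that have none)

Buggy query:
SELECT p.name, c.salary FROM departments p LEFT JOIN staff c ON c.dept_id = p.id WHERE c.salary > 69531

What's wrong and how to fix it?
Bug: Filtering c.salary in WHERE discards the NULL rows produced by LEFT JOIN, turning it into an inner join

Fix: Move the right-table condition into the ON clause so unmatched parents are kept

Corrected query:
SELECT p.name, c.salary FROM departments p LEFT JOIN staff c ON c.dept_id = p.id AND c.salary > 69531

Result:
name        | salary
------------+-------
HR          | NULL  
Sales       | 89446 
Sales       | 95668 
Sales       | 154520
Legal       | 148717
Engineering | 137722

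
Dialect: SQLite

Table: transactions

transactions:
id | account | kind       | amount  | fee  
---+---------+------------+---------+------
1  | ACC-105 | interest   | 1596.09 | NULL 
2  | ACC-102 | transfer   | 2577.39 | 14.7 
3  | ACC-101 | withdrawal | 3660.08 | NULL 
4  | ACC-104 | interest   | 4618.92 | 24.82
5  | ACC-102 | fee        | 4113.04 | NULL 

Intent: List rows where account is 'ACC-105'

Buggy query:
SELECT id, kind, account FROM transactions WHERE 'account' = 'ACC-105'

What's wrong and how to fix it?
Bug: 'account' in single quotes is a string literal, not the column; the comparison is literal-vs-literal and never true

Fix: Remove the quotes around the column name (or use double quotes for an identifier)

Corrected query:
SELECT id, kind, account FROM transactions WHERE account = 'ACC-105'

Result:
id | kind     | account
---+----------+--------
1  | interest | ACC-105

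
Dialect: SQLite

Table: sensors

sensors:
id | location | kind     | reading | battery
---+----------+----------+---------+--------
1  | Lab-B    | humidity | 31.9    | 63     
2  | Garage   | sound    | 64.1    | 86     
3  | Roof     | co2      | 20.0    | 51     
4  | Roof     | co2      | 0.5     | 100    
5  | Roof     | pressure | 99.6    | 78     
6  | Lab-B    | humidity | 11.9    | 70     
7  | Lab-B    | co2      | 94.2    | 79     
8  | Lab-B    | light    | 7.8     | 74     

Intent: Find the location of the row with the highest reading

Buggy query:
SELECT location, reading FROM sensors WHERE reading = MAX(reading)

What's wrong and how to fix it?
Bug: WHERE is evaluated per row; an aggregate over the whole table isn't defined there

Fix: Use a subquery: WHERE reading = (SELECT MAX(reading) FROM sensors)

Corrected query:
SELECT location, reading FROM sensors WHERE reading = (SELECT MAX(reading) FROM sensors)

Result:
location | reading
---------+--------
Roof     | 99.6   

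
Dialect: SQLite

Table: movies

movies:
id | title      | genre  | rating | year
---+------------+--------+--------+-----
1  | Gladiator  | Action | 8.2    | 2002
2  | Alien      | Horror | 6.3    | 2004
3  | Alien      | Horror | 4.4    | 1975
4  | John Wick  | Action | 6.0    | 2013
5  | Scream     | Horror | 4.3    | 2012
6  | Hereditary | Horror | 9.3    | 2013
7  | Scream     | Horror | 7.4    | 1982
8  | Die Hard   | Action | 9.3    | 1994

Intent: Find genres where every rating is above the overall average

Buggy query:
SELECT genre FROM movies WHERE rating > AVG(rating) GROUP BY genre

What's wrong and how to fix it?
Bug: WHERE evaluates per row before aggregation, so AVG() is unavailable

Fix: Compute the overall average in a scalar subquery and compare each group's MIN against it in HAVING

Corrected query:
SELECT genre FROM movies GROUP BY genre HAVING MIN(rating) > (SELECT AVG(rating) FROM movies)

Result:
(no rows)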